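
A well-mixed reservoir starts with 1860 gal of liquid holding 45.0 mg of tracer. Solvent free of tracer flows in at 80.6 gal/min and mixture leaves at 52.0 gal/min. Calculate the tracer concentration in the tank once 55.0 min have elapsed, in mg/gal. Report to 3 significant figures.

0.00430 mg/gal

Total volume: dV/dt = Q_in − Q_out = 28.600 gal/min, so V(t) = 1860 + 28.600 t and V(55.0) = 3433.0 gal.
Solute balance: dm/dt = 0 − Q_out C = −Q_out m/V(t).
Separate: dm/m = −Q_out dt/V(t) ⇒ ln(m/m₀) = −(Q_out/(Q_in−Q_out)) ln(V/V₀).
m = m₀ (V₀/V)^(Q_out/(Q_in−Q_out)) = 45.0 × (1860/3433.0)^(1.8182) = 14.767 mg.
C = m/V = 14.767/3433.0 = 0.0043014 mg/gal.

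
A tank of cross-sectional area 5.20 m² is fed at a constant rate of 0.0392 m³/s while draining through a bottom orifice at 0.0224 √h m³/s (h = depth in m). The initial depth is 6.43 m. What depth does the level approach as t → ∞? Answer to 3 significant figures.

3.06 m

A dh/dt = Q_in − 0.0224 √h. Steady state requires inflow = outflow:
Q_in = 0.0224 √h_ss ⇒ √h_ss = 0.0392/0.0224 = 1.7500.
h_ss = 1.7500² = 3.0625 m. (Since h₀ = 6.43 m > h_ss, the level will fall toward this value.)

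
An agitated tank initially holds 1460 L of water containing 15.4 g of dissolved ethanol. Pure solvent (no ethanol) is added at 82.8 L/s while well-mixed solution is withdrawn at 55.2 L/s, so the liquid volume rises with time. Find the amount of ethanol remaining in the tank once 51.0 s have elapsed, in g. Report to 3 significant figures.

Let m(t) be the amount of ethanol. Volume: V(t) = V₀ + (Q_in − Q_out) t = 1460 + 27.600 t; V(51.0) = 2867.6 L.
Solute balance: dm/dt = 0 − Q_out C = −Q_out m/V(t).
Separate: dm/m = −Q_out dt/V(t) ⇒ ln(m/m₀) = −(Q_out/(Q_in−Q_out)) ln(V/V₀).
m = m₀ (V₀/V)^(Q_out/(Q_in−Q_out)) = 15.4 × (1460/2867.6)^(2.0000) = 3.9920 g.

3.99 g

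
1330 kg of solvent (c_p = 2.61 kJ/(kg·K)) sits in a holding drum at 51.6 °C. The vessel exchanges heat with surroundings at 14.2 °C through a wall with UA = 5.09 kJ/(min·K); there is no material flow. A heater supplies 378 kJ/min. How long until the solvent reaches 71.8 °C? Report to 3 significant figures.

Heat balance on the well-mixed liquid: M c_p dT/dt = −UA(T − T_amb) + Q̇.
τ = M c_p/UA = 681.98 min; T_ss = T_amb + Q̇/UA = 14.2 + 378/5.09 = 88.463 °C.
T(t) = T_ss + (T₀ − T_ss)e^(−t/τ); set T = 71.8:
t = −τ ln[(T − T_ss)/(T₀ − T_ss)] = −681.98 · ln(0.45203) = 541.50 min.

542 min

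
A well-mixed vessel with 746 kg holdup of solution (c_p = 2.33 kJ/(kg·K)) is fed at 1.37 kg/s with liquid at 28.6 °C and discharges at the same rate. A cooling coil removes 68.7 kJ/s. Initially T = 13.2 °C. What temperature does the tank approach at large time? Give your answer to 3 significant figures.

Heat balance on the well-mixed liquid: M c_p dT/dt = ṁ c_p (T_in − T) − 68.7.
At steady state dT/dt = 0 ⇒ T_ss = T_in − Q̇/(ṁ c_p) = 28.6 − 68.7/(1.37·2.33) = 7.0781 °C.

7.08 °C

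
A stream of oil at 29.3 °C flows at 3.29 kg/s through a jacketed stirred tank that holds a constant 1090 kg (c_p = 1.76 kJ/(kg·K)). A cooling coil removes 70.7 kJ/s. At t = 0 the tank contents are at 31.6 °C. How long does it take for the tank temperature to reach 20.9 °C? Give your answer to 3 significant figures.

443 s

M c_p dT/dt = ṁ c_p (T_in − T) − Q̇.
τ = M/ṁ = 331.31 s; T_ss = T_in − Q̇/(ṁ c_p) = 17.090 °C.
T(t) = T_ss + (T₀ − T_ss) e^(−t/τ). Set T = 20.9:
e^(−t/τ) = (20.9 − 17.090)/(31.6 − 17.090) = 0.26257
t = −331.31 · ln(0.26257) = 443.04 s.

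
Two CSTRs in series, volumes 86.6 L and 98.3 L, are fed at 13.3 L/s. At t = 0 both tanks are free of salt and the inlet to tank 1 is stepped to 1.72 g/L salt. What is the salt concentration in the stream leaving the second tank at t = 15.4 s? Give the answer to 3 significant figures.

Each tank obeys Vᵢ dCᵢ/dt = Q(Cᵢ₋₁ − Cᵢ), so τᵢ = Vᵢ/Q.
τ₁ = 86.6/13.3 = 6.5113 s; τ₂ = 98.3/13.3 = 7.3910 s.
Tank 1: C₁ = C_in(1 − e^(−t/τ₁)). Tank 2 (τ₁ ≠ τ₂): C₂ = C_in[1 − (τ₁ e^(−t/τ₁) − τ₂ e^(−t/τ₂))/(τ₁ − τ₂)].
At t = 15.4: e^(−t/τ₁) = 0.093937, e^(−t/τ₂) = 0.12448.
C₂ = 1.72·[1 − (6.5113·0.093937 − 7.3910·0.12448)/(-0.87970)] = 1.72·0.64946 = 1.1171 g/L.

1.12 g/L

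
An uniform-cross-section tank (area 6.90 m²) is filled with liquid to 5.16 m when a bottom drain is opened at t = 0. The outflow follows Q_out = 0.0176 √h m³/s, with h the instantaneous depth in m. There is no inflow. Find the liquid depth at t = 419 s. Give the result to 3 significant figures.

A dh/dt = −Q_out = −0.0176 √h.
This is separable: 2 d(√h)/dt = −0.0176/A, so √h = √h₀ − (0.0176/(2A)) t.
√h = √5.16 − 0.0176·419/(2·6.90) = 2.2716 − 0.53438 = 1.7372.
h = 1.7372² = 3.0178 m.

3.02 m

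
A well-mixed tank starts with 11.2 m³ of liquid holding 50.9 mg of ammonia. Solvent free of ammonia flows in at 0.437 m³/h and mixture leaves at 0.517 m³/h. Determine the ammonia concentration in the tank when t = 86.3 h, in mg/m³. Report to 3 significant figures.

0.0242 mg/m³

Let m(t) be the amount of ammonia. Volume: V(t) = V₀ + (Q_in − Q_out) t = 11.2 − 0.080000 t; V(86.3) = 4.2960 m³.
No ammonia enters, so dm/dt = −Q_out · (m/V).
Separate: dm/m = −Q_out dt/V(t) ⇒ ln(m/m₀) = −(Q_out/(Q_in−Q_out)) ln(V/V₀).
m = m₀ (V₀/V)^(Q_out/(Q_in−Q_out)) = 50.9 × (11.2/4.2960)^(-6.4625) = 0.10407 mg.
C = m/V = 0.10407/4.2960 = 0.024225 mg/m³.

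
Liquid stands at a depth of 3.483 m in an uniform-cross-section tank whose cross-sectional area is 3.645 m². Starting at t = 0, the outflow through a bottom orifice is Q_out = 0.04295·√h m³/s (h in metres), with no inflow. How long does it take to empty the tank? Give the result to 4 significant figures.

Unsteady balance on liquid volume: A dh/dt = −0.04295 √h.
Separate and integrate: 2(√h − √h₀) = −(0.04295/A) t.
Tank is empty when √h = 0: t_empty = 2A√h₀/0.04295.
t_empty = 2·3.645·√3.483/0.04295 = 7.29000·1.86628/0.04295 = 316.768 s.

316.8 s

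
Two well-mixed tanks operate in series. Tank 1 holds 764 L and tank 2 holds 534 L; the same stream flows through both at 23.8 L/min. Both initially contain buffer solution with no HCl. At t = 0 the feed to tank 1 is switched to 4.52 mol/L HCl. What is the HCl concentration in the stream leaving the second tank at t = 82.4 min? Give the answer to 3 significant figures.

3.63 mol/L

Species balance on tank i: dCᵢ/dt = (Cᵢ₋₁ − Cᵢ)/τᵢ with τᵢ = Vᵢ/Q.
τ₁ = 764/23.8 = 32.101 min; τ₂ = 534/23.8 = 22.437 min.
Tank 1: C₁ = C_in(1 − e^(−t/τ₁)). Tank 2 (τ₁ ≠ τ₂): C₂ = C_in[1 − (τ₁ e^(−t/τ₁) − τ₂ e^(−t/τ₂))/(τ₁ − τ₂)].
At t = 82.4: e^(−t/τ₁) = 0.076772, e^(−t/τ₂) = 0.025413.
C₂ = 4.52·[1 − (32.101·0.076772 − 22.437·0.025413)/(9.6639)] = 4.52·0.80398 = 3.6340 mol/L.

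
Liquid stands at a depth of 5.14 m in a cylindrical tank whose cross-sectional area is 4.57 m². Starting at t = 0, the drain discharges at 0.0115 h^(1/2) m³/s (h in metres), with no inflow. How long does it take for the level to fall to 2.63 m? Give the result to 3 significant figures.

513 s

Mass balance (ρ constant): A dh/dt = −0.0115 √h.
Separate and integrate: 2(√h − √h₀) = −(0.0115/A) t.
t = 2A(√h₀ − √h)/0.0115 = 2·4.57·(√5.14 − √2.63)/0.0115
  = 9.1400 × (2.2672 − 1.6217) / 0.0115 = 512.98 s.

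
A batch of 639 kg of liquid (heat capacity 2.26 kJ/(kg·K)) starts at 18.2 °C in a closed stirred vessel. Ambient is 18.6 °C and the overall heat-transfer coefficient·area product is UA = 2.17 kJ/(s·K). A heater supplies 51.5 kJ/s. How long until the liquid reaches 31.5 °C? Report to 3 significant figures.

533 s

Lumped-capacitance energy balance: M c_p dT/dt = UA(T_amb − T) + Q̇.
τ = M c_p/UA = 665.50 s; T_ss = T_amb + Q̇/UA = 18.6 + 51.5/2.17 = 42.333 °C.
T(t) = T_ss + (T₀ − T_ss)e^(−t/τ); set T = 31.5:
t = −τ ln[(T − T_ss)/(T₀ − T_ss)] = −665.50 · ln(0.44888) = 533.07 s.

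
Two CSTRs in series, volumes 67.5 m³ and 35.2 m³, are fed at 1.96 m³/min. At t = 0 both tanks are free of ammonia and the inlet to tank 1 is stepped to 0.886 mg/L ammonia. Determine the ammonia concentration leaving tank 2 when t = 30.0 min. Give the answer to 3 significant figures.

Species balance on tank i: dCᵢ/dt = (Cᵢ₋₁ − Cᵢ)/τᵢ with τᵢ = Vᵢ/Q.
τ₁ = 67.5/1.96 = 34.439 min; τ₂ = 35.2/1.96 = 17.959 min.
Solving the cascade with C₁(0)=C₂(0)=0 gives C₂(t) = C_in[1 − (τ₁ e^(−t/τ₁) − τ₂ e^(−t/τ₂))/(τ₁ − τ₂)].
At t = 30.0: e^(−t/τ₁) = 0.41849, e^(−t/τ₂) = 0.18816.
C₂ = 0.886·[1 − (34.439·0.41849 − 17.959·0.18816)/(16.480)] = 0.886·0.33051 = 0.29283 mg/L.

0.293 mg/L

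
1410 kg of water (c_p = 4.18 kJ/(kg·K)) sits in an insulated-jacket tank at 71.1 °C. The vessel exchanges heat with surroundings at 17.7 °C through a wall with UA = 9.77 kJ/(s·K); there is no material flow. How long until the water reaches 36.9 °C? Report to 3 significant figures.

617 s

Unsteady energy balance on the tank contents: M c_p dT/dt = −UA(T − T_amb).
τ = M c_p/UA = 603.25 s; T_ss = T_amb = 17.700 °C.
T(t) = T_ss + (T₀ − T_ss)e^(−t/τ); set T = 36.9:
t = −τ ln[(T − T_ss)/(T₀ − T_ss)] = −603.25 · ln(0.35955) = 617.07 s.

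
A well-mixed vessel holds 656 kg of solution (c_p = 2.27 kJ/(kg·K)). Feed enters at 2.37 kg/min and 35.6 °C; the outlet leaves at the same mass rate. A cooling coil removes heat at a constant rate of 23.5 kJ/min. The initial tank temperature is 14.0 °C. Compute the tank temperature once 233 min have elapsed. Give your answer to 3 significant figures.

M c_p dT/dt = ṁ c_p (T_in − T) − Q̇.
Rearrange: dT/dt = (T_ss − T)/τ with τ = M/ṁ = 276.79 min and T_ss = T_in − Q̇/(ṁ c_p) = 31.232 °C.
Integrating: T(t) = T_ss + (T₀ − T_ss) e^(−t/τ).
T(233) = 31.232 + (-17.232)·e^(−233/276.79) = 31.232 + (-17.232)·0.43094 = 23.806 °C.

23.8 °C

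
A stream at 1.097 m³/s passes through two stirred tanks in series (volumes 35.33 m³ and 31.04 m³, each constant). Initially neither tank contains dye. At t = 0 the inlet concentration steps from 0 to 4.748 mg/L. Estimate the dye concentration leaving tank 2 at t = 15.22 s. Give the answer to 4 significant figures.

Each tank obeys Vᵢ dCᵢ/dt = Q(Cᵢ₋₁ − Cᵢ), so τᵢ = Vᵢ/Q.
τ₁ = 35.33/1.097 = 32.2060 s; τ₂ = 31.04/1.097 = 28.2954 s.
Solving the cascade with C₁(0)=C₂(0)=0 gives C₂(t) = C_in[1 − (τ₁ e^(−t/τ₁) − τ₂ e^(−t/τ₂))/(τ₁ − τ₂)].
At t = 15.22: e^(−t/τ₁) = 0.623390, e^(−t/τ₂) = 0.583975.
C₂ = 4.748·[1 − (32.2060·0.623390 − 28.2954·0.583975)/(3.91067)] = 4.748·0.0914213 = 0.434068 mg/L.

0.4341 mg/L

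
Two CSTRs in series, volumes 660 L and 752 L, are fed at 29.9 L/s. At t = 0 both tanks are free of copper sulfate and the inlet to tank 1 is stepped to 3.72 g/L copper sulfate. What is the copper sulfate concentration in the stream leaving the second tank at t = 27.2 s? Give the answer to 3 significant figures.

Each tank obeys Vᵢ dCᵢ/dt = Q(Cᵢ₋₁ − Cᵢ), so τᵢ = Vᵢ/Q.
τ₁ = 660/29.9 = 22.074 s; τ₂ = 752/29.9 = 25.151 s.
Tank 1: C₁ = C_in(1 − e^(−t/τ₁)). Tank 2 (τ₁ ≠ τ₂): C₂ = C_in[1 − (τ₁ e^(−t/τ₁) − τ₂ e^(−t/τ₂))/(τ₁ − τ₂)].
At t = 27.2: e^(−t/τ₁) = 0.29164, e^(−t/τ₂) = 0.33909.
C₂ = 3.72·[1 − (22.074·0.29164 − 25.151·0.33909)/(-3.0769)] = 3.72·0.32049 = 1.1922 g/L.

1.19 g/L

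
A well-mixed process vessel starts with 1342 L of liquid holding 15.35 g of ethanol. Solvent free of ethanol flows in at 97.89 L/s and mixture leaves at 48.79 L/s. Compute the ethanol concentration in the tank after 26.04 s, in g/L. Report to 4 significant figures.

Let m(t) be the amount of ethanol. Volume: V(t) = V₀ + (Q_in − Q_out) t = 1342 + 49.1000 t; V(26.04) = 2620.56 L.
Species balance (pure solvent in): dm/dt = −Q_out · m/V(t).
dm/m = −Q_out dt/(V₀ + 49.1000 t); integrating gives ln(m/m₀) = −(Q_out/(Q_in−Q_out)) ln(V/V₀).
m = m₀ (V₀/V)^(Q_out/(Q_in−Q_out)) = 15.35 × (1342/2620.56)^(0.993686) = 7.89407 g.
C = m/V = 7.89407/2620.56 = 0.00301236 g/L.

0.003012 g/L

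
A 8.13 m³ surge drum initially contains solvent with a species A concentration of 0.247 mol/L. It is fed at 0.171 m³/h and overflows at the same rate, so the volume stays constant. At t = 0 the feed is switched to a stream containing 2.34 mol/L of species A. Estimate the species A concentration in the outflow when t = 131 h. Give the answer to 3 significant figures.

2.21 mol/L

Species balance on the tank: V dC/dt = Q(C_in − C).
Time constant τ = V/Q = 8.13/0.171 = 47.544 h.
Solution: C(t) = C_in + (C₀ − C_in) e^(−t/τ).
C(131) = 2.34 + (0.247 − 2.34)·e^(−131/47.544) = 2.34 + (-2.0930)·0.063587 = 2.2069 mol/L.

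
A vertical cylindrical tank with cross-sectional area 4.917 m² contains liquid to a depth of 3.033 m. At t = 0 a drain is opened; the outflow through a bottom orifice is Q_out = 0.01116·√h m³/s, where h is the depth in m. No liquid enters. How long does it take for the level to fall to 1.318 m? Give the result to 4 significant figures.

With no inflow, A dh/dt = −0.01116 √h.
This is separable: 2 d(√h)/dt = −0.01116/A, so √h = √h₀ − (0.01116/(2A)) t.
t = 2A(√h₀ − √h)/0.01116 = 2·4.917·(√3.033 − √1.318)/0.01116
  = 9.83400 × (1.74155 − 1.14804) / 0.01116 = 522.990 s.

523.0 s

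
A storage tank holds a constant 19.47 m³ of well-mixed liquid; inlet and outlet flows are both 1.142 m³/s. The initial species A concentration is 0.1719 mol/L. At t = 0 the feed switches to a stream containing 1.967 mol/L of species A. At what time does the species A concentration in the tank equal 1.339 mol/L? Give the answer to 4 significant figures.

17.91 s

Mass balance on the solute (V constant): V dC/dt = Q(C_in − C), so τ = V/Q = 17.0490 s.
C(t) = C_in + (C₀ − C_in) e^(−t/τ). Set C = 1.339 and solve for t:
e^(−t/τ) = (C − C_in)/(C₀ − C_in) = (1.339 − 1.967)/(0.1719 − 1.967) = 0.349841
t = −τ ln(…) = 17.0490 × 1.05028 = 17.9062 s.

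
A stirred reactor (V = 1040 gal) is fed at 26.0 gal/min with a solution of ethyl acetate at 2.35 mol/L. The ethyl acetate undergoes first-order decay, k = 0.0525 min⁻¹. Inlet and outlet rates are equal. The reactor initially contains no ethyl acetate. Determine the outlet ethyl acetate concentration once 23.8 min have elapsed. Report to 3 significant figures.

Accumulation = in − out − consumed: V dC/dt = Q C_in − Q C − k V C.
This is linear with rate a = Q/V + k = 0.077500 min⁻¹.
C_ss = Q C_in/(Q + kV) = 0.75806 mol/L; C(t) = C_ss + (C₀ − C_ss) e^(−a t).
C(23.8) = 0.75806 + (-0.75806)·e^(−0.077500·23.8) = 0.75806 + (-0.75806)·0.15810 = 0.63821 mol/L.

0.638 mol/L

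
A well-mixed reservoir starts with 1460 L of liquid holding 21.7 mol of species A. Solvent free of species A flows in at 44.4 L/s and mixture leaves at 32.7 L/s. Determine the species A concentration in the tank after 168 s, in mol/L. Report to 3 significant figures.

0.000584 mol/L

Let m(t) be the amount of species A. Volume: V(t) = V₀ + (Q_in − Q_out) t = 1460 + 11.700 t; V(168) = 3425.6 L.
Solute balance: dm/dt = 0 − Q_out C = −Q_out m/V(t).
dm/m = −Q_out dt/(V₀ + 11.700 t); integrating gives ln(m/m₀) = −(Q_out/(Q_in−Q_out)) ln(V/V₀).
m = m₀ (V₀/V)^(Q_out/(Q_in−Q_out)) = 21.7 × (1460/3425.6)^(2.7949) = 2.0012 mol.
C = m/V = 2.0012/3425.6 = 0.00058418 mol/L.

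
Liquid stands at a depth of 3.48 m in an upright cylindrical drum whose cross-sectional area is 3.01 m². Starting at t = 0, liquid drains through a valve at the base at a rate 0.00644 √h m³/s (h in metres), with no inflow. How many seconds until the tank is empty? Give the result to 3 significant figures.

With no inflow, A dh/dt = −0.00644 √h.
∫ h^(−1/2) dh = −(0.00644/A) ∫ dt, giving 2√h = 2√h₀ − (0.00644/A) t.
Set h = 0: 2√h₀ = (0.00644/A) t_empty ⇒ t_empty = 2A√h₀/0.00644.
t_empty = 2·3.01·√3.48/0.00644 = 6.0200·1.8655/0.00644 = 1743.8 s.

1740 s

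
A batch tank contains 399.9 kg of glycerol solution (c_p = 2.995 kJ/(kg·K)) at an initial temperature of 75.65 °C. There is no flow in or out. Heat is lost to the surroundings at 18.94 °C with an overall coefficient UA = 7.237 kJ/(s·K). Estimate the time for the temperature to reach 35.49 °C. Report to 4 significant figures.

203.8 s

Lumped-capacitance energy balance: M c_p dT/dt = UA(T_amb − T).
τ = M c_p/UA = 165.497 s; T_ss = T_amb = 18.9400 °C.
T(t) = T_ss + (T₀ − T_ss)e^(−t/τ); set T = 35.49:
t = −τ ln[(T − T_ss)/(T₀ − T_ss)] = −165.497 · ln(0.291836) = 203.820 s.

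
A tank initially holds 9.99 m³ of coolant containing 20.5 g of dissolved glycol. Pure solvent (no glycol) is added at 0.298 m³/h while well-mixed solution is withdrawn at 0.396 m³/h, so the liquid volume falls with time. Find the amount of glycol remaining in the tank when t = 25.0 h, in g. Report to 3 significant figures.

6.58 g

Total volume: dV/dt = Q_in − Q_out = -0.098000 m³/h, so V(t) = 9.99 − 0.098000 t and V(25.0) = 7.5400 m³.
Solute balance: dm/dt = 0 − Q_out C = −Q_out m/V(t).
dm/m = −Q_out dt/(V₀ − 0.098000 t); integrating gives ln(m/m₀) = −(Q_out/(Q_in−Q_out)) ln(V/V₀).
m = m₀ (V₀/V)^(Q_out/(Q_in−Q_out)) = 20.5 × (9.99/7.5400)^(-4.0408) = 6.5764 g.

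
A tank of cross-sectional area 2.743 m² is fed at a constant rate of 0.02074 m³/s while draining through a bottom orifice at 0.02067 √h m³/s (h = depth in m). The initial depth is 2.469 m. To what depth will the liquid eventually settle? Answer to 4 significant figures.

Level balance: A dh/dt = 0.02074 − 0.02067 √h. Setting dh/dt = 0:
Q_in = 0.02067 √h_ss ⇒ √h_ss = 0.02074/0.02067 = 1.00339.
h_ss = 1.00339² = 1.00678 m. (Since h₀ = 2.469 m > h_ss, the level will fall toward this value.)

1.007 m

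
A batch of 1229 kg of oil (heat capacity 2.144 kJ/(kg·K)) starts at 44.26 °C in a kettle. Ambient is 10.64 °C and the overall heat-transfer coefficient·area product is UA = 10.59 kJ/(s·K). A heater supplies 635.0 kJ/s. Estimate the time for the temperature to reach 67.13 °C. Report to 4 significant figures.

504.2 s

M c_p dT/dt = −UA(T − T_amb) + Q̇.
τ = M c_p/UA = 248.817 s; T_ss = T_amb + Q̇/UA = 10.64 + 635.0/10.59 = 70.6022 °C.
T(t) = T_ss + (T₀ − T_ss)e^(−t/τ); set T = 67.13:
t = −τ ln[(T − T_ss)/(T₀ − T_ss)] = −248.817 · ln(0.131812) = 504.198 s.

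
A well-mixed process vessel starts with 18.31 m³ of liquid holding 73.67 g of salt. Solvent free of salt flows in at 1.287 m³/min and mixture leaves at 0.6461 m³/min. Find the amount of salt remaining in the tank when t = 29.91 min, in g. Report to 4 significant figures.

35.78 g

Let m(t) be the amount of salt. Volume: V(t) = V₀ + (Q_in − Q_out) t = 18.31 + 0.640900 t; V(29.91) = 37.4793 m³.
No salt enters, so dm/dt = −Q_out · (m/V).
dm/m = −Q_out dt/(V₀ + 0.640900 t); integrating gives ln(m/m₀) = −(Q_out/(Q_in−Q_out)) ln(V/V₀).
m = m₀ (V₀/V)^(Q_out/(Q_in−Q_out)) = 73.67 × (18.31/37.4793)^(1.00811) = 35.7819 g.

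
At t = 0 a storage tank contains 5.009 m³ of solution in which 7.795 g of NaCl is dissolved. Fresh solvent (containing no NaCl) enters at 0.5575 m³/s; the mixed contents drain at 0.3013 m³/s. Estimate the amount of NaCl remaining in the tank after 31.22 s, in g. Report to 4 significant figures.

Let m(t) be the amount of NaCl. Volume: V(t) = V₀ + (Q_in − Q_out) t = 5.009 + 0.256200 t; V(31.22) = 13.0076 m³.
Species balance (pure solvent in): dm/dt = −Q_out · m/V(t).
dm/m = −Q_out dt/(V₀ + 0.256200 t); integrating gives ln(m/m₀) = −(Q_out/(Q_in−Q_out)) ln(V/V₀).
m = m₀ (V₀/V)^(Q_out/(Q_in−Q_out)) = 7.795 × (5.009/13.0076)^(1.17603) = 2.53755 g.

2.538 g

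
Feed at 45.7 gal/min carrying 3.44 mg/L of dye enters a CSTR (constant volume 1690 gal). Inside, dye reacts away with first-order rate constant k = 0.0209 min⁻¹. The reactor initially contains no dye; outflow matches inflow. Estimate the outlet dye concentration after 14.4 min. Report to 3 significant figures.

Accumulation = in − out − consumed: V dC/dt = Q C_in − Q C − k V C.
This is linear with rate a = Q/V + k = 0.047941 min⁻¹.
C_ss = Q C_in/(Q + kV) = 1.9403 mg/L; C(t) = C_ss + (C₀ − C_ss) e^(−a t).
C(14.4) = 1.9403 + (-1.9403)·e^(−0.047941·14.4) = 1.9403 + (-1.9403)·0.50140 = 0.96746 mg/L.

0.967 mg/L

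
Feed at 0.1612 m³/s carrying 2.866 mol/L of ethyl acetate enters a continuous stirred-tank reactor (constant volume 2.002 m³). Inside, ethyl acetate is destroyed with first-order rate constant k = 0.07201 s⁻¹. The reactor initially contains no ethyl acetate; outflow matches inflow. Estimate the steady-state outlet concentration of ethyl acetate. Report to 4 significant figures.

V dC/dt = Q(C_in − C) − k V C.
At steady state: 0 = Q C_in − (Q + kV) C_ss, so C_ss = Q C_in/(Q + kV).
C_ss = 0.1612·2.866/(0.1612 + 0.07201·2.002) = 0.461999/0.305364 = 1.51295 mol/L.

1.513 mol/L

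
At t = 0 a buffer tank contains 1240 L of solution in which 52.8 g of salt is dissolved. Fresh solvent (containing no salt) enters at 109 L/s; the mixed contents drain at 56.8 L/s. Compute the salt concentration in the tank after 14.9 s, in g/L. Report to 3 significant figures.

0.0154 g/L

Let m(t) be the amount of salt. Volume: V(t) = V₀ + (Q_in − Q_out) t = 1240 + 52.200 t; V(14.9) = 2017.8 L.
No salt enters, so dm/dt = −Q_out · (m/V).
Separate: dm/m = −Q_out dt/V(t) ⇒ ln(m/m₀) = −(Q_out/(Q_in−Q_out)) ln(V/V₀).
m = m₀ (V₀/V)^(Q_out/(Q_in−Q_out)) = 52.8 × (1240/2017.8)^(1.0881) = 31.085 g.
C = m/V = 31.085/2017.8 = 0.015405 g/L.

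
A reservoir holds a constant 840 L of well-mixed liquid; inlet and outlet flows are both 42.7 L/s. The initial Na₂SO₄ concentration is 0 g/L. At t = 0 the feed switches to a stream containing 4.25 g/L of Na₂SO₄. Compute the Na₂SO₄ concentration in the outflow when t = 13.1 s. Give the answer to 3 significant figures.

2.07 g/L

Unsteady species balance (constant V, well mixed): V dC/dt = Q(C_in − C).
Time constant τ = V/Q = 840/42.7 = 19.672 s.
This is linear first-order; C(t) = C_in + (C₀ − C_in) e^(−t/τ).
C(13.1) = 4.25 + (0 − 4.25)·e^(−13.1/19.672) = 4.25 + (-4.2500)·0.51380 = 2.0663 g/L.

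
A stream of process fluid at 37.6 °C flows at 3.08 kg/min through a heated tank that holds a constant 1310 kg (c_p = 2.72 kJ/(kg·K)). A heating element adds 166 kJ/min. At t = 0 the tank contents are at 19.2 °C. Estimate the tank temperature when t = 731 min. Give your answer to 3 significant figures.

Energy balance: M c_p dT/dt = ṁ c_p (T_in − T) + 166.
Rearrange: dT/dt = (T_ss − T)/τ with τ = M/ṁ = 425.32 min and T_ss = T_in + Q̇/(ṁ c_p) = 57.415 °C.
This is linear first-order; T(t) = T_ss + (T₀ − T_ss) e^(−t/τ).
T(731) = 57.415 + (-38.215)·e^(−731/425.32) = 57.415 + (-38.215)·0.17930 = 50.563 °C.

50.6 °C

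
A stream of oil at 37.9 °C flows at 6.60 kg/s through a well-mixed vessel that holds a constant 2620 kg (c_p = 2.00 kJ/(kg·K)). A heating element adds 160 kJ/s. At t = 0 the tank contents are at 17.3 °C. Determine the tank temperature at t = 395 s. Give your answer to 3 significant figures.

M c_p dT/dt = ṁ c_p (T_in − T) + Q̇.
τ = M/ṁ = 396.97 s; T_ss = T_in + Q̇/(ṁ c_p) = 37.9 + 160/(6.60·2.00) = 50.021 °C.
Integrating: T(t) = T_ss + (T₀ − T_ss) e^(−t/τ).
T(395) = 50.021 + (-32.721)·e^(−395/396.97) = 50.021 + (-32.721)·0.36971 = 37.924 °C.

37.9 °C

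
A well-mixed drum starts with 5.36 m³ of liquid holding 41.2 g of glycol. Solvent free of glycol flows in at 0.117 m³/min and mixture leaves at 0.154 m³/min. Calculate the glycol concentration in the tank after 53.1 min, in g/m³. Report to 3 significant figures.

Let m(t) be the amount of glycol. Volume: V(t) = V₀ + (Q_in − Q_out) t = 5.36 − 0.037000 t; V(53.1) = 3.3953 m³.
No glycol enters, so dm/dt = −Q_out · (m/V).
dm/m = −Q_out dt/(V₀ − 0.037000 t); integrating gives ln(m/m₀) = −(Q_out/(Q_in−Q_out)) ln(V/V₀).
m = m₀ (V₀/V)^(Q_out/(Q_in−Q_out)) = 41.2 × (5.36/3.3953)^(-4.1622) = 6.1602 g.
C = m/V = 6.1602/3.3953 = 1.8143 g/m³.

1.81 g/m³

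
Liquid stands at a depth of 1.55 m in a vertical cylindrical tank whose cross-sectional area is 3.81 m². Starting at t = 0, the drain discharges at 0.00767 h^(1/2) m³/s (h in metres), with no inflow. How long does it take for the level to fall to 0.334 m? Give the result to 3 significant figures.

With no inflow, A dh/dt = −0.00767 √h.
∫ h^(−1/2) dh = −(0.00767/A) ∫ dt, giving 2√h = 2√h₀ − (0.00767/A) t.
t = 2A(√h₀ − √h)/0.00767 = 2·3.81·(√1.55 − √0.334)/0.00767
  = 7.6200 × (1.2450 − 0.57793) / 0.00767 = 662.71 s.

663 s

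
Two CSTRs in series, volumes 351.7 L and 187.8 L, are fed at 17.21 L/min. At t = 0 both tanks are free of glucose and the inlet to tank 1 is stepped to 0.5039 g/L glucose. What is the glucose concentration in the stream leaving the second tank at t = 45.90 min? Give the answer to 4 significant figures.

Species balance on tank i: dCᵢ/dt = (Cᵢ₋₁ − Cᵢ)/τᵢ with τᵢ = Vᵢ/Q.
τ₁ = 351.7/17.21 = 20.4358 min; τ₂ = 187.8/17.21 = 10.9123 min.
Tank 1: C₁ = C_in(1 − e^(−t/τ₁)). Tank 2 (τ₁ ≠ τ₂): C₂ = C_in[1 − (τ₁ e^(−t/τ₁) − τ₂ e^(−t/τ₂))/(τ₁ − τ₂)].
At t = 45.90: e^(−t/τ₁) = 0.105815, e^(−t/τ₂) = 0.0149017.
C₂ = 0.5039·[1 − (20.4358·0.105815 − 10.9123·0.0149017)/(9.52353)] = 0.5039·0.790014 = 0.398088 g/L.

0.3981 g/L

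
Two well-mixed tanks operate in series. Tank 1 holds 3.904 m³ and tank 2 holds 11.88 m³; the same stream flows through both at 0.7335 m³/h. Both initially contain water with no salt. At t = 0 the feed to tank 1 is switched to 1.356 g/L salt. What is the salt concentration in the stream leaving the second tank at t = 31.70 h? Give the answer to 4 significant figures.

Time constants: τᵢ = Vᵢ/Q for each well-mixed tank.
τ₁ = 3.904/0.7335 = 5.32243 h; τ₂ = 11.88/0.7335 = 16.1963 h.
Solving the cascade with C₁(0)=C₂(0)=0 gives C₂(t) = C_in[1 − (τ₁ e^(−t/τ₁) − τ₂ e^(−t/τ₂))/(τ₁ − τ₂)].
At t = 31.70: e^(−t/τ₁) = 0.00259043, e^(−t/τ₂) = 0.141248.
C₂ = 1.356·[1 − (5.32243·0.00259043 − 16.1963·0.141248)/(-10.8739)] = 1.356·0.790883 = 1.07244 g/L.

1.072 g/L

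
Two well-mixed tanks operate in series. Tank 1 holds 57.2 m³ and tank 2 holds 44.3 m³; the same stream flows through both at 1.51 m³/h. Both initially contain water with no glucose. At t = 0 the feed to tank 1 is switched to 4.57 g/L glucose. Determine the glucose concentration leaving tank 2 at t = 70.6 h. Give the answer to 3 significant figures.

Time constants: τᵢ = Vᵢ/Q for each well-mixed tank.
τ₁ = 57.2/1.51 = 37.881 h; τ₂ = 44.3/1.51 = 29.338 h.
Tank 1: C₁ = C_in(1 − e^(−t/τ₁)). Tank 2 (τ₁ ≠ τ₂): C₂ = C_in[1 − (τ₁ e^(−t/τ₁) − τ₂ e^(−t/τ₂))/(τ₁ − τ₂)].
At t = 70.6: e^(−t/τ₁) = 0.15509, e^(−t/τ₂) = 0.090134.
C₂ = 4.57·[1 − (37.881·0.15509 − 29.338·0.090134)/(8.5430)] = 4.57·0.62184 = 2.8418 g/L.

2.84 g/L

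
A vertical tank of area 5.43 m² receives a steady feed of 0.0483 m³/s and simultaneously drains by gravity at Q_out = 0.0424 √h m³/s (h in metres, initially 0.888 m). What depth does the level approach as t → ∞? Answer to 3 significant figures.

1.30 m

Level balance: A dh/dt = 0.0483 − 0.0424 √h. Setting dh/dt = 0:
Q_in = 0.0424 √h_ss ⇒ √h_ss = 0.0483/0.0424 = 1.1392.
h_ss = 1.1392² = 1.2977 m. (Since h₀ = 0.888 m < h_ss, the level will rise toward this value.)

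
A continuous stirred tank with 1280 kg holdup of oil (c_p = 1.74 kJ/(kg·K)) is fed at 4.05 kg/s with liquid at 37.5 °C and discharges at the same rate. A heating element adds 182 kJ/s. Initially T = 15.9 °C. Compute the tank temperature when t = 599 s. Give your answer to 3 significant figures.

M c_p dT/dt = ṁ c_p (T_in − T) + Q̇.
τ = M/ṁ = 316.05 s; T_ss = T_in + Q̇/(ṁ c_p) = 37.5 + 182/(4.05·1.74) = 63.327 °C.
This is linear first-order; T(t) = T_ss + (T₀ − T_ss) e^(−t/τ).
T(599) = 63.327 + (-47.427)·e^(−599/316.05) = 63.327 + (-47.427)·0.15028 = 56.199 °C.

56.2 °C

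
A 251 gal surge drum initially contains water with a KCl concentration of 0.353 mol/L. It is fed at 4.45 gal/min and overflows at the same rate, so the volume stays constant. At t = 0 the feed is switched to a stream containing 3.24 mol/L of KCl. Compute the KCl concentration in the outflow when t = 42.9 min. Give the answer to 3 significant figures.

1.89 mol/L

Accumulation = in − out for the solute gives V dC/dt = Q(C_in − C).
Rewrite as dC/dt + C/τ = C_in/τ, τ = V/Q = 56.404 min.
C approaches C_in exponentially: C(t) = C_in + (C₀ − C_in) e^(−t/τ).
C(42.9) = 3.24 + (0.353 − 3.24)·e^(−42.9/56.404) = 3.24 + (-2.8870)·0.46740 = 1.8906 mol/L.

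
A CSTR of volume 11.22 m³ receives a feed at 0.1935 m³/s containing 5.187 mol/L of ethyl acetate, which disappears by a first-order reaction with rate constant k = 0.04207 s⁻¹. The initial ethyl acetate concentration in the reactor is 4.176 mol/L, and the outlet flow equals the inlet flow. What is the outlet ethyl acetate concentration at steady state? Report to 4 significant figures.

1.508 mol/L

V dC/dt = Q(C_in − C) − k V C.
At steady state: 0 = Q C_in − (Q + kV) C_ss, so C_ss = Q C_in/(Q + kV).
C_ss = 0.1935·5.187/(0.1935 + 0.04207·11.22) = 1.00368/0.665525 = 1.50811 mol/L.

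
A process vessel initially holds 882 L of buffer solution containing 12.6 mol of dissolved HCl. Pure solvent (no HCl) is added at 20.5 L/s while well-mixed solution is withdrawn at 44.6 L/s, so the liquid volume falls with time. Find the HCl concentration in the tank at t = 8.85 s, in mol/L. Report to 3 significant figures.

0.0113 mol/L

Total volume: dV/dt = Q_in − Q_out = -24.100 L/s, so V(t) = 882 − 24.100 t and V(8.85) = 668.72 L.
Species balance (pure solvent in): dm/dt = −Q_out · m/V(t).
Separate: dm/m = −Q_out dt/V(t) ⇒ ln(m/m₀) = −(Q_out/(Q_in−Q_out)) ln(V/V₀).
m = m₀ (V₀/V)^(Q_out/(Q_in−Q_out)) = 12.6 × (882/668.72)^(-1.8506) = 7.5487 mol.
C = m/V = 7.5487/668.72 = 0.011288 mol/L.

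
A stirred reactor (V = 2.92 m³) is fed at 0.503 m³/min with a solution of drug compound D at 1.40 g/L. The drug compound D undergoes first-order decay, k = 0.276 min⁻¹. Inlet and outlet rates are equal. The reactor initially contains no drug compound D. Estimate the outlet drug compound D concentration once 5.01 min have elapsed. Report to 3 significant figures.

V dC/dt = Q(C_in − C) − k V C.
dC/dt = (Q/V) C_in − (Q/V + k) C; effective rate a = Q/V + k = 0.17226 + 0.276 = 0.44826 min⁻¹.
C_ss = Q C_in/(Q + kV) = 0.53800 g/L; C(t) = C_ss + (C₀ − C_ss) e^(−a t).
C(5.01) = 0.53800 + (-0.53800)·e^(−0.44826·5.01) = 0.53800 + (-0.53800)·0.10584 = 0.48106 g/L.

0.481 g/L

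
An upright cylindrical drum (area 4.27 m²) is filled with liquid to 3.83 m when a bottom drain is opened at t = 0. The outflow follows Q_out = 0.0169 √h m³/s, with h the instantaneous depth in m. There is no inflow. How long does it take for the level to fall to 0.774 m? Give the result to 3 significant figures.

Mass balance (ρ constant): A dh/dt = −0.0169 √h.
This is separable: 2 d(√h)/dt = −0.0169/A, so √h = √h₀ − (0.0169/(2A)) t.
t = 2A(√h₀ − √h)/0.0169 = 2·4.27·(√3.83 − √0.774)/0.0169
  = 8.5400 × (1.9570 − 0.87977) / 0.0169 = 544.37 s.

544 s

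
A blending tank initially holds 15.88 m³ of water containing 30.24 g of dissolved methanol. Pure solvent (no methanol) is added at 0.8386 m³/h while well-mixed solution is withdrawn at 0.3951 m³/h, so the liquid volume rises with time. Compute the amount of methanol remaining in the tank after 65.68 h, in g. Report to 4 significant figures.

11.95 g

Total volume: dV/dt = Q_in − Q_out = 0.443500 m³/h, so V(t) = 15.88 + 0.443500 t and V(65.68) = 45.0091 m³.
No methanol enters, so dm/dt = −Q_out · (m/V).
Separate: dm/m = −Q_out dt/V(t) ⇒ ln(m/m₀) = −(Q_out/(Q_in−Q_out)) ln(V/V₀).
m = m₀ (V₀/V)^(Q_out/(Q_in−Q_out)) = 30.24 × (15.88/45.0091)^(0.890868) = 11.9539 g.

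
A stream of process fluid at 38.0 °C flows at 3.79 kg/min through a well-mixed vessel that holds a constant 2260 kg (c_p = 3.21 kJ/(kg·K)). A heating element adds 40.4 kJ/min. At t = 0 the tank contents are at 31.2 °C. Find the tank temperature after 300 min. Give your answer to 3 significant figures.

M c_p dT/dt = ṁ c_p (T_in − T) + Q̇.
τ = M/ṁ = 596.31 min; T_ss = T_in + Q̇/(ṁ c_p) = 38.0 + 40.4/(3.79·3.21) = 41.321 °C.
Solution: T(t) = T_ss + (T₀ − T_ss) e^(−t/τ).
T(300) = 41.321 + (-10.121)·e^(−300/596.31) = 41.321 + (-10.121)·0.60465 = 35.201 °C.

35.2 °C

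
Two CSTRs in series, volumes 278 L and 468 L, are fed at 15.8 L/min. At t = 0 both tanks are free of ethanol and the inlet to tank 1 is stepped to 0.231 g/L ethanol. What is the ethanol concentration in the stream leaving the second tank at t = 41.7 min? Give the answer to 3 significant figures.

0.123 g/L

Time constants: τᵢ = Vᵢ/Q for each well-mixed tank.
τ₁ = 278/15.8 = 17.595 min; τ₂ = 468/15.8 = 29.620 min.
Solving the cascade with C₁(0)=C₂(0)=0 gives C₂(t) = C_in[1 − (τ₁ e^(−t/τ₁) − τ₂ e^(−t/τ₂))/(τ₁ − τ₂)].
At t = 41.7: e^(−t/τ₁) = 0.093481, e^(−t/τ₂) = 0.24468.
C₂ = 0.231·[1 − (17.595·0.093481 − 29.620·0.24468)/(-12.025)] = 0.231·0.53410 = 0.12338 g/L.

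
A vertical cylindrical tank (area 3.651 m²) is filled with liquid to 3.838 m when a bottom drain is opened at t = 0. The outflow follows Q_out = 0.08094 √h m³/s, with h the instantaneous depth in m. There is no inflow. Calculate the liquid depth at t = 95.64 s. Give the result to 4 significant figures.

Unsteady balance on liquid volume: A dh/dt = −0.08094 √h.
∫ h^(−1/2) dh = −(0.08094/A) ∫ dt, giving 2√h = 2√h₀ − (0.08094/A) t.
√h = √3.838 − 0.08094·95.64/(2·3.651) = 1.95908 − 1.06013 = 0.898947.
h = 0.898947² = 0.808106 m.

0.8081 m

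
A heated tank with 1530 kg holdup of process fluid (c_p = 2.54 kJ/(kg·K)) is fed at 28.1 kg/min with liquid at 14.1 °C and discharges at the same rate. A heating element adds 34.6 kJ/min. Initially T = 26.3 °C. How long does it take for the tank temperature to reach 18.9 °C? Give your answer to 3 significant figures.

54.4 min

Unsteady energy balance on the tank contents: M c_p dT/dt = ṁ c_p (T_in − T) + 34.6.
τ = M/ṁ = 54.448 min; T_ss = T_in + Q̇/(ṁ c_p) = 14.585 °C.
T(t) = T_ss + (T₀ − T_ss) e^(−t/τ). Set T = 18.9:
e^(−t/τ) = (18.9 − 14.585)/(26.3 − 14.585) = 0.36834
t = −54.448 · ln(0.36834) = 54.380 min.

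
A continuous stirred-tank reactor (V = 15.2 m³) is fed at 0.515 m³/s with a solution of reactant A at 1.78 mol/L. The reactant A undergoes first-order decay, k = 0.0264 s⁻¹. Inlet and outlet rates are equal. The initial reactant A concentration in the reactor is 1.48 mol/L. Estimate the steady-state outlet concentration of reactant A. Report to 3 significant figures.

V dC/dt = Q(C_in − C) − k V C.
At steady state: 0 = Q C_in − (Q + kV) C_ss, so C_ss = Q C_in/(Q + kV).
C_ss = 0.515·1.78/(0.515 + 0.0264·15.2) = 0.91670/0.91628 = 1.0005 mol/L.

1.00 mol/L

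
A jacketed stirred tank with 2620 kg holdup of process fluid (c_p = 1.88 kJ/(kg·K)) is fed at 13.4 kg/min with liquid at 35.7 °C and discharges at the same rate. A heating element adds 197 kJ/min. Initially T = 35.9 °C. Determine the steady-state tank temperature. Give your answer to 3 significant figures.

Energy balance: M c_p dT/dt = ṁ c_p (T_in − T) + 197.
At steady state dT/dt = 0 ⇒ T_ss = T_in + Q̇/(ṁ c_p) = 35.7 + 197/(13.4·1.88) = 43.520 °C.

43.5 °C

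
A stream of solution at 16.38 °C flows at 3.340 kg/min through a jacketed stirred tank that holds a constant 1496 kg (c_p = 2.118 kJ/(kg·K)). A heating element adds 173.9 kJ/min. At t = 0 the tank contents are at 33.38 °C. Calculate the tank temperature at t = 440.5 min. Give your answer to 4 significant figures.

38.13 °C

First-law balance (no shaft work): M c_p dT/dt = ṁ c_p (T_in − T) + 173.9.
Rearrange: dT/dt = (T_ss − T)/τ with τ = M/ṁ = 447.904 min and T_ss = T_in + Q̇/(ṁ c_p) = 40.9626 °C.
This is linear first-order; T(t) = T_ss + (T₀ − T_ss) e^(−t/τ).
T(440.5) = 40.9626 + (-7.58256)·e^(−440.5/447.904) = 40.9626 + (-7.58256)·0.374011 = 38.1266 °C.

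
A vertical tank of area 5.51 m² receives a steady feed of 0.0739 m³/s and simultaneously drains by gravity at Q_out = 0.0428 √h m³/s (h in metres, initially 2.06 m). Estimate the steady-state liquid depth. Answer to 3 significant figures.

2.98 m

Level balance: A dh/dt = 0.0739 − 0.0428 √h. Setting dh/dt = 0:
Q_in = 0.0428 √h_ss ⇒ √h_ss = 0.0739/0.0428 = 1.7266.
h_ss = 1.7266² = 2.9813 m. (Since h₀ = 2.06 m < h_ss, the level will rise toward this value.)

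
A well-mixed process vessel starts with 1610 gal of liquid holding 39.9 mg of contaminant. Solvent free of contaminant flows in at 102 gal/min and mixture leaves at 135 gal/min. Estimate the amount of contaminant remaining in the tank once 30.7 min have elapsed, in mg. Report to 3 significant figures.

Let m(t) be the amount of contaminant. Volume: V(t) = V₀ + (Q_in − Q_out) t = 1610 − 33.000 t; V(30.7) = 596.90 gal.
Species balance (pure solvent in): dm/dt = −Q_out · m/V(t).
Separate: dm/m = −Q_out dt/V(t) ⇒ ln(m/m₀) = −(Q_out/(Q_in−Q_out)) ln(V/V₀).
m = m₀ (V₀/V)^(Q_out/(Q_in−Q_out)) = 39.9 × (1610/596.90)^(-4.0909) = 0.68881 mg.

0.689 mg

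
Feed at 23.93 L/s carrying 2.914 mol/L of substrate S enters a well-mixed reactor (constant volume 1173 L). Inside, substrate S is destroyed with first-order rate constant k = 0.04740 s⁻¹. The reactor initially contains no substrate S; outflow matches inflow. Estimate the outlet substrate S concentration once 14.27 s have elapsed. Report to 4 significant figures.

V dC/dt = Q(C_in − C) − k V C.
This is linear with rate a = Q/V + k = 0.0678007 s⁻¹.
C_ss = Q C_in/(Q + kV) = 0.876799 mol/L; C(t) = C_ss + (C₀ − C_ss) e^(−a t).
C(14.27) = 0.876799 + (-0.876799)·e^(−0.0678007·14.27) = 0.876799 + (-0.876799)·0.380026 = 0.543593 mol/L.

0.5436 mol/L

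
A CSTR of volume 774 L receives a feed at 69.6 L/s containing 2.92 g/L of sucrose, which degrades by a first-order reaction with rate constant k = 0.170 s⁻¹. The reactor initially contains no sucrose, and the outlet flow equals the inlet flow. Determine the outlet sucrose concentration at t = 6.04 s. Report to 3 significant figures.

0.800 g/L

V dC/dt = Q(C_in − C) − k V C.
This is linear with rate a = Q/V + k = 0.25992 s⁻¹.
C_ss = Q C_in/(Q + kV) = 1.0102 g/L; C(t) = C_ss + (C₀ − C_ss) e^(−a t).
C(6.04) = 1.0102 + (-1.0102)·e^(−0.25992·6.04) = 1.0102 + (-1.0102)·0.20806 = 0.80002 g/L.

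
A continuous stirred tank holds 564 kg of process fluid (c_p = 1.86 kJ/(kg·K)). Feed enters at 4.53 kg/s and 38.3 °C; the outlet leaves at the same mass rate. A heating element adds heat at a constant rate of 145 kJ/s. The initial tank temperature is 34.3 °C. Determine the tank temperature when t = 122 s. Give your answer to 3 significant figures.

47.5 °C

M c_p dT/dt = ṁ c_p (T_in − T) + Q̇.
τ = M/ṁ = 124.50 s; T_ss = T_in + Q̇/(ṁ c_p) = 38.3 + 145/(4.53·1.86) = 55.509 °C.
T approaches T_ss exponentially: T(t) = T_ss + (T₀ − T_ss) e^(−t/τ).
T(122) = 55.509 + (-21.209)·e^(−122/124.50) = 55.509 + (-21.209)·0.37535 = 47.548 °C.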